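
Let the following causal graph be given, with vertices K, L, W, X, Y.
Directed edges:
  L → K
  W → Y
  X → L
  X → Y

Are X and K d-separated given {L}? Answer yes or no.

Yes — X ⊥ K | {L}.

Bayes-Ball from X | {L} reaches {Y}.
K ∉ reach(X|{L}) ⇒ X ⊥ K | {L}.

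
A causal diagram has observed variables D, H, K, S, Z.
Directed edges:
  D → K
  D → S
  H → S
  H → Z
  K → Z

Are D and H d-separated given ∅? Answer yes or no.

Bayes-Ball from D | ∅ reaches {K,S,Z}.
H ∉ reach(D|∅) ⇒ D ⊥ H | ∅.

Yes — D ⊥ H | ∅.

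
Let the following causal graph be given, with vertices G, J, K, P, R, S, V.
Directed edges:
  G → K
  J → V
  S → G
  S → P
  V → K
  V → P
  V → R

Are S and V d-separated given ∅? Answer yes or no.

Bayes-Ball from S | ∅ reaches {G,K,P}.
V ∉ reach(S|∅) ⇒ S ⊥ V | ∅.

Yes — S ⊥ V | ∅.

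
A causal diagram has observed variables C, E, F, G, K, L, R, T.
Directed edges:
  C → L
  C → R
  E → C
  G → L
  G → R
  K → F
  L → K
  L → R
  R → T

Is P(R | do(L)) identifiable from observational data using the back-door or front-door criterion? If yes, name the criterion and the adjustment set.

P(R|do(L)): backdoor, adjust for {C, G}.

desc(L)\{L}={F,K,R,T}; candidates ⊆ {C,E,G}.
size 0: {}; under {} L still reaches {C,E,G,R,T} ∋ R.
size 1: {C}, {E}, {G}; under {C} L still reaches {G,R,T} ∋ R.
{C,G}: L⊥R given {C,G} in G with L→· removed — back-door holds.
P(R|do(L)) = Σ_{C,G} P(R|L,C,G)·P(C,G).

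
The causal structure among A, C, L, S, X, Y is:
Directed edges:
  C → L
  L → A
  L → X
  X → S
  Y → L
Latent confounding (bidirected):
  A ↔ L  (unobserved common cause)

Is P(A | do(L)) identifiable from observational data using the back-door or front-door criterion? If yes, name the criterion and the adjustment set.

P(A|do(L)): not identifiable (no BD/FD set).

desc(L)\{L}={A,S,X}; candidates ⊆ {C,Y}.
L↔A: latent back-door arc(s) into L.
size 0: {}; under {} L still reaches {A,C,Y} ∋ A.
size 1: {C}, {Y}; under {C} L still reaches {A,Y} ∋ A.
size 2: {C,Y}; under {C,Y} L still reaches {A} ∋ A.
L↔A cannot be blocked by any observed set — no back-door set.
No mediator lies on a directed L→…→A path.
Neither criterion identifies P(A|do(L)) in this graph.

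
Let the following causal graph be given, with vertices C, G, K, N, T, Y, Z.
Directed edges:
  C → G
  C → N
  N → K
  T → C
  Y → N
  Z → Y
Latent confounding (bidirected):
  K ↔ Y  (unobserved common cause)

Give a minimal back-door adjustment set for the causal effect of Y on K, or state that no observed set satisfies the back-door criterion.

Y→K: no observed back-door set.

desc(Y)\{Y}={K,N}; candidates ⊆ {C,G,T,Z}.
Y↔K: latent back-door arc(s) into Y.
size 0: {}; under {} Y still reaches {K,Z} ∋ K.
size 1: {C}, {G}, {T} …(+1); under {C} Y still reaches {K,Z} ∋ K.
size 2: {C,G}, {C,T}, {C,Z} …(+3); under {C,G} Y still reaches {K,Z} ∋ K.
Y↔K cannot be blocked by any observed set — no back-door set.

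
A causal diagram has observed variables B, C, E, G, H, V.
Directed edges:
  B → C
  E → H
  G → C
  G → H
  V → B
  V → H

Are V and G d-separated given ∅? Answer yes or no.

Yes — V ⊥ G | ∅.

Bayes-Ball from V | ∅ reaches {B,C,H}.
G ∉ reach(V|∅) ⇒ V ⊥ G | ∅.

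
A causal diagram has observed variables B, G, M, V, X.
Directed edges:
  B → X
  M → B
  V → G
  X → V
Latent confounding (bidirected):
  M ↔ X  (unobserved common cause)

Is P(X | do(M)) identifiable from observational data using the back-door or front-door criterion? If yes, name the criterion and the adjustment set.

P(X|do(M)): frontdoor, adjust for {B}.

desc(M)\{M}={B,G,V,X}; candidates ⊆ {—}.
M↔X: latent back-door arc(s) into M.
size 0: {}; under {} M still reaches {G,V,X} ∋ X.
M↔X cannot be blocked by any observed set — no back-door set.
{B}: (i) intercepts every directed M→X path; (ii) no back-door M→{B}; (iii) {M} blocks every back-door {B}→X. Front-door holds.
P(X|do(M)) = Σ_{B} P(B|M) Σ_{M'} P(X|B,M')P(M').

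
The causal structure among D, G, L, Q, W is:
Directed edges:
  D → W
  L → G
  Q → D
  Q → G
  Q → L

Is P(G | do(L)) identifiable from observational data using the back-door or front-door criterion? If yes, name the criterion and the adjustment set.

desc(L)\{L}={G}; candidates ⊆ {D,Q,W}.
size 0: {}; under {} L still reaches {D,G,Q,W} ∋ G.
{Q}: L⊥G given {Q} in G with L→· removed — back-door holds.
P(G|do(L)) = Σ_{Q} P(G|L,Q)·P(Q).

P(G|do(L)): backdoor, adjust for {Q}.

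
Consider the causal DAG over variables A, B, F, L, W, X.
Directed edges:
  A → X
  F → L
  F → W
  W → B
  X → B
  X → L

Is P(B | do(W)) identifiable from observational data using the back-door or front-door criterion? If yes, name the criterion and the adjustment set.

P(B|do(W)): backdoor, adjust for ∅.

desc(W)\{W}={B}; candidates ⊆ {A,F,L,X}.
∅: W⊥B given ∅ in G with W→· removed — back-door holds.
P(B|do(W)) = P(B|W) — no adjustment needed.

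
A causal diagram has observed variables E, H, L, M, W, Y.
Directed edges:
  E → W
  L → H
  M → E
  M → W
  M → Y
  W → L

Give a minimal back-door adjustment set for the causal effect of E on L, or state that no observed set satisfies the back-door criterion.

desc(E)\{E}={H,L,W}; candidates ⊆ {M,Y}.
size 0: {}; under {} E still reaches {H,L,M,W,Y} ∋ L.
{M}: E⊥L given {M} in G with E→· removed — back-door holds.

E→L: minimal back-door set {M}.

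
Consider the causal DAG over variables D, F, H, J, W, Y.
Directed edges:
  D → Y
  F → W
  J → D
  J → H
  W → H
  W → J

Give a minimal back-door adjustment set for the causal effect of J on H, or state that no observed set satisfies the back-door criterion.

desc(J)\{J}={D,H,Y}; candidates ⊆ {F,W}.
size 0: {}; under {} J still reaches {F,H,W} ∋ H.
{W}: J⊥H given {W} in G with J→· removed — back-door holds.

J→H: minimal back-door set {W}.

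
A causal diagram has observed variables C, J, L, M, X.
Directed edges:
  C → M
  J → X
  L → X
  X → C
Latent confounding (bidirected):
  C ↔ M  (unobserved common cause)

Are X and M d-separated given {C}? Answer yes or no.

Bayes-Ball from X | {C} reaches {J,L,M}.
M ∈ reach(X|{C}) ⇒ X ⊥̸ M | {C}.

No — X and M are d-connected given {C}.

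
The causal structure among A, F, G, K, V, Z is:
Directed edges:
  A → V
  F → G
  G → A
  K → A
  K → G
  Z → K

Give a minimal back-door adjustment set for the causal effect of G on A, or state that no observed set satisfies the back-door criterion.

G→A: minimal back-door set {K}.

desc(G)\{G}={A,V}; candidates ⊆ {F,K,Z}.
size 0: {}; under {} G still reaches {A,F,K,V,Z} ∋ A.
{K}: G⊥A given {K} in G with G→· removed — back-door holds.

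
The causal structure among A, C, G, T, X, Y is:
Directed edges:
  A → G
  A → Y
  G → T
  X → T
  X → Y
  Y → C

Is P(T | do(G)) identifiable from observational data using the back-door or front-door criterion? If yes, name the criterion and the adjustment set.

desc(G)\{G}={T}; candidates ⊆ {A,C,X,Y}.
∅: G⊥T given ∅ in G with G→· removed — back-door holds.
P(T|do(G)) = P(T|G) — no adjustment needed.

P(T|do(G)): backdoor, adjust for ∅.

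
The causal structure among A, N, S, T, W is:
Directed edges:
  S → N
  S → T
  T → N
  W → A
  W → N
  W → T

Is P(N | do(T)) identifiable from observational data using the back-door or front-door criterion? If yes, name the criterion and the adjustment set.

desc(T)\{T}={N}; candidates ⊆ {A,S,W}.
size 0: {}; under {} T still reaches {A,N,S,W} ∋ N.
size 1: {A}, {S}, {W}; under {A} T still reaches {N,S,W} ∋ N.
{S,W}: T⊥N given {S,W} in G with T→· removed — back-door holds.
P(N|do(T)) = Σ_{S,W} P(N|T,S,W)·P(S,W).

P(N|do(T)): backdoor, adjust for {S, W}.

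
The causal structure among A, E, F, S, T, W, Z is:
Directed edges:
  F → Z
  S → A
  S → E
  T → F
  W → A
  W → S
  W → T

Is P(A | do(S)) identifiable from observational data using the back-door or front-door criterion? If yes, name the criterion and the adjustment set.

P(A|do(S)): backdoor, adjust for {W}.

desc(S)\{S}={A,E}; candidates ⊆ {F,T,W,Z}.
size 0: {}; under {} S still reaches {A,F,T,W,Z} ∋ A.
{W}: S⊥A given {W} in G with S→· removed — back-door holds.
P(A|do(S)) = Σ_{W} P(A|S,W)·P(W).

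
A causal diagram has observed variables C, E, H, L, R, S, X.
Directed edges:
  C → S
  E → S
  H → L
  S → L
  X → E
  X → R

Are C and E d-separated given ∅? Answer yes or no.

Yes — C ⊥ E | ∅.

Bayes-Ball from C | ∅ reaches {L,S}.
E ∉ reach(C|∅) ⇒ C ⊥ E | ∅.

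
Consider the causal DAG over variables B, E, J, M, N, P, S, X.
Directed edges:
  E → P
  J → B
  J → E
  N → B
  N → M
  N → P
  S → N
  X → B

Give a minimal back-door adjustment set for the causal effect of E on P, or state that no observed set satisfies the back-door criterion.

desc(E)\{E}={P}; candidates ⊆ {B,J,M,N,S,X}.
∅: E⊥P given ∅ in G with E→· removed — back-door holds.

E→P: minimal back-door set ∅.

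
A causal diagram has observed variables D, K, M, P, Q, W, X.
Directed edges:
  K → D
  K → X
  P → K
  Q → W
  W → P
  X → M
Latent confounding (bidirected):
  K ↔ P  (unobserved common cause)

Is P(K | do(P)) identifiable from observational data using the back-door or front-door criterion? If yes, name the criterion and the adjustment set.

P(K|do(P)): not identifiable (no BD/FD set).

desc(P)\{P}={D,K,M,X}; candidates ⊆ {Q,W}.
P↔K: latent back-door arc(s) into P.
size 0: {}; under {} P still reaches {D,K,M,Q,W,X} ∋ K.
size 1: {Q}, {W}; under {Q} P still reaches {D,K,M,W,X} ∋ K.
size 2: {Q,W}; under {Q,W} P still reaches {D,K,M,X} ∋ K.
P↔K cannot be blocked by any observed set — no back-door set.
No mediator lies on a directed P→…→K path.
Neither criterion identifies P(K|do(P)) in this graph.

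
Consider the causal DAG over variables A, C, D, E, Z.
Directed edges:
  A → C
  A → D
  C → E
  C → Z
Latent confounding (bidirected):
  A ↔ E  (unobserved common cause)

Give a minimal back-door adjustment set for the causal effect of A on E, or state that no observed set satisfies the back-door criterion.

A→E: no observed back-door set.

desc(A)\{A}={C,D,E,Z}; candidates ⊆ {—}.
A↔E: latent back-door arc(s) into A.
size 0: {}; under {} A still reaches {E} ∋ E.
A↔E cannot be blocked by any observed set — no back-door set.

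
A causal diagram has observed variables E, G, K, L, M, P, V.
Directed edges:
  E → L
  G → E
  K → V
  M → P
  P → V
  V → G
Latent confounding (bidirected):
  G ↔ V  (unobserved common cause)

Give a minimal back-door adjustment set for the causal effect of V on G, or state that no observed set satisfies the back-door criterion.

desc(V)\{V}={E,G,L}; candidates ⊆ {K,M,P}.
V↔G: latent back-door arc(s) into V.
size 0: {}; under {} V still reaches {E,G,K,L,M,P} ∋ G.
size 1: {K}, {M}, {P}; under {K} V still reaches {E,G,L,M,P} ∋ G.
size 2: {K,M}, {K,P}, {M,P}; under {K,M} V still reaches {E,G,L,P} ∋ G.
V↔G cannot be blocked by any observed set — no back-door set.

V→G: no observed back-door set.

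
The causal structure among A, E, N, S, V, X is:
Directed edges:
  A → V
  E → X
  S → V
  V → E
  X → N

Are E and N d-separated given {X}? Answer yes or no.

Bayes-Ball from E | {X} reaches {A,S,V}.
N ∉ reach(E|{X}) ⇒ E ⊥ N | {X}.

Yes — E ⊥ N | {X}.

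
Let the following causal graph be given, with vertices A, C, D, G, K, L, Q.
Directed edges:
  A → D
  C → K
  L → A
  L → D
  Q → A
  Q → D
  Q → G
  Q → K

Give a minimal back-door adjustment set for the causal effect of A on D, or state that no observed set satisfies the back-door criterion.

desc(A)\{A}={D}; candidates ⊆ {C,G,K,L,Q}.
size 0: {}; under {} A still reaches {D,G,K,L,Q} ∋ D.
size 1: {C}, {G}, {K} …(+2); under {C} A still reaches {D,G,K,L,Q} ∋ D.
{L,Q}: A⊥D given {L,Q} in G with A→· removed — back-door holds.

A→D: minimal back-door set {L, Q}.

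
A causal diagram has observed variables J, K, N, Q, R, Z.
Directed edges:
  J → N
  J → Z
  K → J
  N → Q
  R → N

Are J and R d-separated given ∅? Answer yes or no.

Yes — J ⊥ R | ∅.

Bayes-Ball from J | ∅ reaches {K,N,Q,Z}.
R ∉ reach(J|∅) ⇒ J ⊥ R | ∅.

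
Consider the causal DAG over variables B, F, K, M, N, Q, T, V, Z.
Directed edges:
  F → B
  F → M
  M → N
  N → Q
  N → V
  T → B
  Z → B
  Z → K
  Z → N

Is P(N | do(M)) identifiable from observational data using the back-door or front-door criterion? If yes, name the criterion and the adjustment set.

desc(M)\{M}={N,Q,V}; candidates ⊆ {B,F,K,T,Z}.
∅: M⊥N given ∅ in G with M→· removed — back-door holds.
P(N|do(M)) = P(N|M) — no adjustment needed.

P(N|do(M)): backdoor, adjust for ∅.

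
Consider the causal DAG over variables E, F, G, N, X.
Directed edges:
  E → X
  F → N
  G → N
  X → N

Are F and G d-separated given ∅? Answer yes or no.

Yes — F ⊥ G | ∅.

Bayes-Ball from F | ∅ reaches {N}.
G ∉ reach(F|∅) ⇒ F ⊥ G | ∅.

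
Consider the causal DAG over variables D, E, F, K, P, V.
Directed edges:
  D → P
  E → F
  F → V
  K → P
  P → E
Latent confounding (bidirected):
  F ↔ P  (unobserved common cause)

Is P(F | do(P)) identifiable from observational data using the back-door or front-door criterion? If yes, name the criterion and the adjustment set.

P(F|do(P)): frontdoor, adjust for {E}.

desc(P)\{P}={E,F,V}; candidates ⊆ {D,K}.
P↔F: latent back-door arc(s) into P.
size 0: {}; under {} P still reaches {D,F,K,V} ∋ F.
size 1: {D}, {K}; under {D} P still reaches {F,K,V} ∋ F.
size 2: {D,K}; under {D,K} P still reaches {F,V} ∋ F.
P↔F cannot be blocked by any observed set — no back-door set.
{E}: (i) intercepts every directed P→F path; (ii) no back-door P→{E}; (iii) {P} blocks every back-door {E}→F. Front-door holds.
P(F|do(P)) = Σ_{E} P(E|P) Σ_{P'} P(F|E,P')P(P').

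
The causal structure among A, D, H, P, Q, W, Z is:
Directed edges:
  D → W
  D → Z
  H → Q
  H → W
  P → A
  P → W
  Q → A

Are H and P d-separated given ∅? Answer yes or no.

Yes — H ⊥ P | ∅.

Bayes-Ball from H | ∅ reaches {A,Q,W}.
P ∉ reach(H|∅) ⇒ H ⊥ P | ∅.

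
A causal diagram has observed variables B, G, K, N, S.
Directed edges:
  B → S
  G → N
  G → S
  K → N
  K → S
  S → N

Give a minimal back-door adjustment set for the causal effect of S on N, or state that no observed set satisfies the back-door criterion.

desc(S)\{S}={N}; candidates ⊆ {B,G,K}.
size 0: {}; under {} S still reaches {B,G,K,N} ∋ N.
size 1: {B}, {G}, {K}; under {B} S still reaches {G,K,N} ∋ N.
{G,K}: S⊥N given {G,K} in G with S→· removed — back-door holds.

S→N: minimal back-door set {G, K}.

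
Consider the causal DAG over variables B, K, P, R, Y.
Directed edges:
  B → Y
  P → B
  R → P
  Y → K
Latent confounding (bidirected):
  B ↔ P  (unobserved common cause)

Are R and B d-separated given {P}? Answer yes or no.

Bayes-Ball from R | {P} reaches {B,K,Y}.
B ∈ reach(R|{P}) ⇒ R ⊥̸ B | {P}.

No — R and B are d-connected given {P}.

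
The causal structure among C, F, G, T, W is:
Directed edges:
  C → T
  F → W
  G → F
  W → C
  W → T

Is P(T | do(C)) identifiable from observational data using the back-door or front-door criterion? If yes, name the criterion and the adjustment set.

desc(C)\{C}={T}; candidates ⊆ {F,G,W}.
size 0: {}; under {} C still reaches {F,G,T,W} ∋ T.
{W}: C⊥T given {W} in G with C→· removed — back-door holds.
P(T|do(C)) = Σ_{W} P(T|C,W)·P(W).

P(T|do(C)): backdoor, adjust for {W}.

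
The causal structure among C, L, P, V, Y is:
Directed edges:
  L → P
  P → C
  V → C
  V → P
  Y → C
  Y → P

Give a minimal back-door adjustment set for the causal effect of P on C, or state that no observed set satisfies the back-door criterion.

P→C: minimal back-door set {V, Y}.

desc(P)\{P}={C}; candidates ⊆ {L,V,Y}.
size 0: {}; under {} P still reaches {C,L,V,Y} ∋ C.
size 1: {L}, {V}, {Y}; under {L} P still reaches {C,V,Y} ∋ C.
{V,Y}: P⊥C given {V,Y} in G with P→· removed — back-door holds.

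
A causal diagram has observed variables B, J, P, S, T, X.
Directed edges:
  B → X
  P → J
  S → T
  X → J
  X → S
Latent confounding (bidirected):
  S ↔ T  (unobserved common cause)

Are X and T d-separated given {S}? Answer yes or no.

Bayes-Ball from X | {S} reaches {B,J,T}.
T ∈ reach(X|{S}) ⇒ X ⊥̸ T | {S}.

No — X and T are d-connected given {S}.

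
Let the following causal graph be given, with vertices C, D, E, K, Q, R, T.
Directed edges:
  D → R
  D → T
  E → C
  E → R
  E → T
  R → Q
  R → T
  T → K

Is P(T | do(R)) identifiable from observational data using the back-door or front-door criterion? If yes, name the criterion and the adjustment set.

P(T|do(R)): backdoor, adjust for {D, E}.

desc(R)\{R}={K,Q,T}; candidates ⊆ {C,D,E}.
size 0: {}; under {} R still reaches {C,D,E,K,T} ∋ T.
size 1: {C}, {D}, {E}; under {C} R still reaches {D,E,K,T} ∋ T.
{D,E}: R⊥T given {D,E} in G with R→· removed — back-door holds.
P(T|do(R)) = Σ_{D,E} P(T|R,D,E)·P(D,E).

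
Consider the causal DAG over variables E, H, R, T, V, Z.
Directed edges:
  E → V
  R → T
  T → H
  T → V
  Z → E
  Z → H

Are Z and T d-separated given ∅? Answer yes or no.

Yes — Z ⊥ T | ∅.

Bayes-Ball from Z | ∅ reaches {E,H,V}.
T ∉ reach(Z|∅) ⇒ Z ⊥ T | ∅.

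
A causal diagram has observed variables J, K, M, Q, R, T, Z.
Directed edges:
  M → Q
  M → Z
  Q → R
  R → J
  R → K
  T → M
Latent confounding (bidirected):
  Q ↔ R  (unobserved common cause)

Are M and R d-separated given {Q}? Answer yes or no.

Bayes-Ball from M | {Q} reaches {J,K,R,T,Z}.
R ∈ reach(M|{Q}) ⇒ M ⊥̸ R | {Q}.

No — M and R are d-connected given {Q}.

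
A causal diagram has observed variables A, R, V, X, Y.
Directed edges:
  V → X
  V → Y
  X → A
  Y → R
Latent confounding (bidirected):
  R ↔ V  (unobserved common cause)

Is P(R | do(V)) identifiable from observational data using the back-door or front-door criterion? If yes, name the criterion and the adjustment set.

P(R|do(V)): frontdoor, adjust for {Y}.

desc(V)\{V}={A,R,X,Y}; candidates ⊆ {—}.
V↔R: latent back-door arc(s) into V.
size 0: {}; under {} V still reaches {R} ∋ R.
V↔R cannot be blocked by any observed set — no back-door set.
{Y}: (i) intercepts every directed V→R path; (ii) no back-door V→{Y}; (iii) {V} blocks every back-door {Y}→R. Front-door holds.
P(R|do(V)) = Σ_{Y} P(Y|V) Σ_{V'} P(R|Y,V')P(V').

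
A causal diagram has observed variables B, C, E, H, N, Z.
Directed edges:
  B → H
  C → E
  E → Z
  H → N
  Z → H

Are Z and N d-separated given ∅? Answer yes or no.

Bayes-Ball from Z | ∅ reaches {C,E,H,N}.
N ∈ reach(Z|∅) ⇒ Z ⊥̸ N | ∅.

No — Z and N are d-connected given ∅.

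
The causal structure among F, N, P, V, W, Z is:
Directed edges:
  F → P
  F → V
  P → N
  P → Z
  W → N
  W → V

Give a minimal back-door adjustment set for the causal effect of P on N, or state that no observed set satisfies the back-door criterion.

desc(P)\{P}={N,Z}; candidates ⊆ {F,V,W}.
∅: P⊥N given ∅ in G with P→· removed — back-door holds.

P→N: minimal back-door set ∅.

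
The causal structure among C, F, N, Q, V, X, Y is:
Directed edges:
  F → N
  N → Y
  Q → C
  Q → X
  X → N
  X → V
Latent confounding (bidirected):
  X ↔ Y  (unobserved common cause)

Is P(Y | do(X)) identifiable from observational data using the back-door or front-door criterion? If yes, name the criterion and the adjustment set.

desc(X)\{X}={N,V,Y}; candidates ⊆ {C,F,Q}.
X↔Y: latent back-door arc(s) into X.
size 0: {}; under {} X still reaches {C,Q,Y} ∋ Y.
size 1: {C}, {F}, {Q}; under {C} X still reaches {Q,Y} ∋ Y.
size 2: {C,F}, {C,Q}, {F,Q}; under {C,F} X still reaches {Q,Y} ∋ Y.
X↔Y cannot be blocked by any observed set — no back-door set.
{N}: (i) intercepts every directed X→Y path; (ii) no back-door X→{N}; (iii) {X} blocks every back-door {N}→Y. Front-door holds.
P(Y|do(X)) = Σ_{N} P(N|X) Σ_{X'} P(Y|N,X')P(X').

P(Y|do(X)): frontdoor, adjust for {N}.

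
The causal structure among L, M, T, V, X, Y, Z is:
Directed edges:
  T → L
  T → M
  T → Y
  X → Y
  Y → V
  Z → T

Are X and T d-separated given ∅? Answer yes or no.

Bayes-Ball from X | ∅ reaches {V,Y}.
T ∉ reach(X|∅) ⇒ X ⊥ T | ∅.

Yes — X ⊥ T | ∅.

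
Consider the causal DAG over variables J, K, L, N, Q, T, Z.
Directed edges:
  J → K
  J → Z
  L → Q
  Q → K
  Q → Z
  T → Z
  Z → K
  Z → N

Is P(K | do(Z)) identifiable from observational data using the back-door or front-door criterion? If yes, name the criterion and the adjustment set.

desc(Z)\{Z}={K,N}; candidates ⊆ {J,L,Q,T}.
size 0: {}; under {} Z still reaches {J,K,L,Q,T} ∋ K.
size 1: {J}, {L}, {Q} …(+1); under {J} Z still reaches {K,L,Q,T} ∋ K.
{J,Q}: Z⊥K given {J,Q} in G with Z→· removed — back-door holds.
P(K|do(Z)) = Σ_{J,Q} P(K|Z,J,Q)·P(J,Q).

P(K|do(Z)): backdoor, adjust for {J, Q}.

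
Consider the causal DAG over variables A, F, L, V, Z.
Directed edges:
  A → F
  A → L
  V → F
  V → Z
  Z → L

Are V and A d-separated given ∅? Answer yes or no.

Bayes-Ball from V | ∅ reaches {F,L,Z}.
A ∉ reach(V|∅) ⇒ V ⊥ A | ∅.

Yes — V ⊥ A | ∅.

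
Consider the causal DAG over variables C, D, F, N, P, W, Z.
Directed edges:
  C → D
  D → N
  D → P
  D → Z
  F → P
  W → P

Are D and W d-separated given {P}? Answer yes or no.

Bayes-Ball from D | {P} reaches {C,F,N,W,Z}.
W ∈ reach(D|{P}) ⇒ D ⊥̸ W | {P}.

No — D and W are d-connected given {P}.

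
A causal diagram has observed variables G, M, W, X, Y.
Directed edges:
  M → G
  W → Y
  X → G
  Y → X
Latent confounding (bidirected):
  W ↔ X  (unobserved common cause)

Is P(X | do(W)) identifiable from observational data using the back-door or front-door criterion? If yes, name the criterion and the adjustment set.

desc(W)\{W}={G,X,Y}; candidates ⊆ {M}.
W↔X: latent back-door arc(s) into W.
size 0: {}; under {} W still reaches {G,X} ∋ X.
size 1: {M}; under {M} W still reaches {G,X} ∋ X.
W↔X cannot be blocked by any observed set — no back-door set.
{Y}: (i) intercepts every directed W→X path; (ii) no back-door W→{Y}; (iii) {W} blocks every back-door {Y}→X. Front-door holds.
P(X|do(W)) = Σ_{Y} P(Y|W) Σ_{W'} P(X|Y,W')P(W').

P(X|do(W)): frontdoor, adjust for {Y}.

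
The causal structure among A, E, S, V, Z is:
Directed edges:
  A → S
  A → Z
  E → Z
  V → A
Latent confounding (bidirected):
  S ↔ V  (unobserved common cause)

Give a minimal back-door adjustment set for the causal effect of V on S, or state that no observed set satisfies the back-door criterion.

desc(V)\{V}={A,S,Z}; candidates ⊆ {E}.
V↔S: latent back-door arc(s) into V.
size 0: {}; under {} V still reaches {S} ∋ S.
size 1: {E}; under {E} V still reaches {S} ∋ S.
V↔S cannot be blocked by any observed set — no back-door set.

V→S: no observed back-door set.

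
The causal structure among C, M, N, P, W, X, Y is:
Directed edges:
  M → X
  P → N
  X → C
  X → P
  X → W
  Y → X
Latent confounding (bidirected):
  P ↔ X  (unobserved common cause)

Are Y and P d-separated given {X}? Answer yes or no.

Bayes-Ball from Y | {X} reaches {M,N,P}.
P ∈ reach(Y|{X}) ⇒ Y ⊥̸ P | {X}.

No — Y and P are d-connected given {X}.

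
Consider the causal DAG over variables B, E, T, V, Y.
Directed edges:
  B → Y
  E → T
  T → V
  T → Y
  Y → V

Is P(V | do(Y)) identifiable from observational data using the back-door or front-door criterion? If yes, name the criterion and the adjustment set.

P(V|do(Y)): backdoor, adjust for {T}.

desc(Y)\{Y}={V}; candidates ⊆ {B,E,T}.
size 0: {}; under {} Y still reaches {B,E,T,V} ∋ V.
{T}: Y⊥V given {T} in G with Y→· removed — back-door holds.
P(V|do(Y)) = Σ_{T} P(V|Y,T)·P(T).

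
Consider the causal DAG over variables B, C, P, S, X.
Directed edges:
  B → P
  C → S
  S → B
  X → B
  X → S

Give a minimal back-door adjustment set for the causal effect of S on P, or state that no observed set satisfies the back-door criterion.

desc(S)\{S}={B,P}; candidates ⊆ {C,X}.
size 0: {}; under {} S still reaches {B,C,P,X} ∋ P.
{X}: S⊥P given {X} in G with S→· removed — back-door holds.

S→P: minimal back-door set {X}.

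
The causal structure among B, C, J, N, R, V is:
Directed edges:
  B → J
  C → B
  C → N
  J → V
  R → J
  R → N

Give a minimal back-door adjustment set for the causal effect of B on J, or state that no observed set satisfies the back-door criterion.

desc(B)\{B}={J,V}; candidates ⊆ {C,N,R}.
∅: B⊥J given ∅ in G with B→· removed — back-door holds.

B→J: minimal back-door set ∅.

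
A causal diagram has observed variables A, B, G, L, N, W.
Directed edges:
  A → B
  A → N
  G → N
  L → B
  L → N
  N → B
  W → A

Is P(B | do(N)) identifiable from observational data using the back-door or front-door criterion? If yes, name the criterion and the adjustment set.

desc(N)\{N}={B}; candidates ⊆ {A,G,L,W}.
size 0: {}; under {} N still reaches {A,B,G,L,W} ∋ B.
size 1: {A}, {G}, {L} …(+1); under {A} N still reaches {B,G,L} ∋ B.
{A,L}: N⊥B given {A,L} in G with N→· removed — back-door holds.
P(B|do(N)) = Σ_{A,L} P(B|N,A,L)·P(A,L).

P(B|do(N)): backdoor, adjust for {A, L}.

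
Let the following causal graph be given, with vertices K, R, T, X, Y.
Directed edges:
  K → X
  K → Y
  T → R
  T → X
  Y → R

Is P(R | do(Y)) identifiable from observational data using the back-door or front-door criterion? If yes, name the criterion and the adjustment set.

P(R|do(Y)): backdoor, adjust for ∅.

desc(Y)\{Y}={R}; candidates ⊆ {K,T,X}.
∅: Y⊥R given ∅ in G with Y→· removed — back-door holds.
P(R|do(Y)) = P(R|Y) — no adjustment needed.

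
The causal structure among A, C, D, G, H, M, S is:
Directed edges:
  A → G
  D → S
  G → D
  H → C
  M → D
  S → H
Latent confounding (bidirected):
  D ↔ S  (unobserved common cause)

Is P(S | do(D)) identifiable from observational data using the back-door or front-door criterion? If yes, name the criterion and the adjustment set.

P(S|do(D)): not identifiable (no BD/FD set).

desc(D)\{D}={C,H,S}; candidates ⊆ {A,G,M}.
D↔S: latent back-door arc(s) into D.
size 0: {}; under {} D still reaches {A,C,G,H,M,S} ∋ S.
size 1: {A}, {G}, {M}; under {A} D still reaches {C,G,H,M,S} ∋ S.
size 2: {A,G}, {A,M}, {G,M}; under {A,G} D still reaches {C,H,M,S} ∋ S.
D↔S cannot be blocked by any observed set — no back-door set.
No mediator lies on a directed D→…→S path.
Neither criterion identifies P(S|do(D)) in this graph.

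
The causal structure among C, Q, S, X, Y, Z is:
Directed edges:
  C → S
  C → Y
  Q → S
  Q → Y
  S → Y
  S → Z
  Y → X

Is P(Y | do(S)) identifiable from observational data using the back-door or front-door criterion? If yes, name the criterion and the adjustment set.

desc(S)\{S}={X,Y,Z}; candidates ⊆ {C,Q}.
size 0: {}; under {} S still reaches {C,Q,X,Y} ∋ Y.
size 1: {C}, {Q}; under {C} S still reaches {Q,X,Y} ∋ Y.
{C,Q}: S⊥Y given {C,Q} in G with S→· removed — back-door holds.
P(Y|do(S)) = Σ_{C,Q} P(Y|S,C,Q)·P(C,Q).

P(Y|do(S)): backdoor, adjust for {C, Q}.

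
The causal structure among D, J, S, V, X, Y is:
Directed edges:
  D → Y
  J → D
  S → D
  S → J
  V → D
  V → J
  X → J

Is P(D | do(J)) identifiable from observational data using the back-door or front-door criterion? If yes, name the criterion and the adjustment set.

desc(J)\{J}={D,Y}; candidates ⊆ {S,V,X}.
size 0: {}; under {} J still reaches {D,S,V,X,Y} ∋ D.
size 1: {S}, {V}, {X}; under {S} J still reaches {D,V,X,Y} ∋ D.
{S,V}: J⊥D given {S,V} in G with J→· removed — back-door holds.
P(D|do(J)) = Σ_{S,V} P(D|J,S,V)·P(S,V).

P(D|do(J)): backdoor, adjust for {S, V}.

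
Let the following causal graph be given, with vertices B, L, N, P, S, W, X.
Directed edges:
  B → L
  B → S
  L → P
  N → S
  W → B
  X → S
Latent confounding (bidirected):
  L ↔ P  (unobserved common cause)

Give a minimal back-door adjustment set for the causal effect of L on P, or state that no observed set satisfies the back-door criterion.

L→P: no observed back-door set.

desc(L)\{L}={P}; candidates ⊆ {B,N,S,W,X}.
L↔P: latent back-door arc(s) into L.
size 0: {}; under {} L still reaches {B,P,S,W} ∋ P.
size 1: {B}, {N}, {S} …(+2); under {B} L still reaches {P} ∋ P.
size 2: {B,N}, {B,S}, {B,W} …(+7); under {B,N} L still reaches {P} ∋ P.
L↔P cannot be blocked by any observed set — no back-door set.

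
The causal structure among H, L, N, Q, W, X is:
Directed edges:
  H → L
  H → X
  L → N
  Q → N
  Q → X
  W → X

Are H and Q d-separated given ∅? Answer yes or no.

Yes — H ⊥ Q | ∅.

Bayes-Ball from H | ∅ reaches {L,N,X}.
Q ∉ reach(H|∅) ⇒ H ⊥ Q | ∅.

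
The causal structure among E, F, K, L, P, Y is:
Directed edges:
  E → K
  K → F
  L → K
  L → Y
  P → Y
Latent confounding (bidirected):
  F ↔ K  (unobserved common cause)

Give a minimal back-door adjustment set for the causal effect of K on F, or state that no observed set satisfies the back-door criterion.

K→F: no observed back-door set.

desc(K)\{K}={F}; candidates ⊆ {E,L,P,Y}.
K↔F: latent back-door arc(s) into K.
size 0: {}; under {} K still reaches {E,F,L,Y} ∋ F.
size 1: {E}, {L}, {P} …(+1); under {E} K still reaches {F,L,Y} ∋ F.
size 2: {E,L}, {E,P}, {E,Y} …(+3); under {E,L} K still reaches {F} ∋ F.
K↔F cannot be blocked by any observed set — no back-door set.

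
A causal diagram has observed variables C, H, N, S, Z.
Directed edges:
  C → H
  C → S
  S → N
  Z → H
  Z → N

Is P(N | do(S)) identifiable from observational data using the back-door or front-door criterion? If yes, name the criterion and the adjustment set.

P(N|do(S)): backdoor, adjust for ∅.

desc(S)\{S}={N}; candidates ⊆ {C,H,Z}.
∅: S⊥N given ∅ in G with S→· removed — back-door holds.
P(N|do(S)) = P(N|S) — no adjustment needed.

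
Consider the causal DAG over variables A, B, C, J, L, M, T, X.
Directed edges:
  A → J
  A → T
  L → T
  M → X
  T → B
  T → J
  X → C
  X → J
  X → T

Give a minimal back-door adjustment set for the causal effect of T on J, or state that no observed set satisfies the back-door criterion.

desc(T)\{T}={B,J}; candidates ⊆ {A,C,L,M,X}.
size 0: {}; under {} T still reaches {A,C,J,L,M,X} ∋ J.
size 1: {A}, {C}, {L} …(+2); under {A} T still reaches {C,J,L,M,X} ∋ J.
{A,X}: T⊥J given {A,X} in G with T→· removed — back-door holds.

T→J: minimal back-door set {A, X}.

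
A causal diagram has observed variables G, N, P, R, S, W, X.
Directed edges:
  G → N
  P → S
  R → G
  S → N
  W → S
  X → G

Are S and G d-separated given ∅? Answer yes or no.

Yes — S ⊥ G | ∅.

Bayes-Ball from S | ∅ reaches {N,P,W}.
G ∉ reach(S|∅) ⇒ S ⊥ G | ∅.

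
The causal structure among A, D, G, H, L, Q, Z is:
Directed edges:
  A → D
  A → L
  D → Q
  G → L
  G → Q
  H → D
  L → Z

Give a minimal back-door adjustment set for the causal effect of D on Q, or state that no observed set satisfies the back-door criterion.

D→Q: minimal back-door set ∅.

desc(D)\{D}={Q}; candidates ⊆ {A,G,H,L,Z}.
∅: D⊥Q given ∅ in G with D→· removed — back-door holds.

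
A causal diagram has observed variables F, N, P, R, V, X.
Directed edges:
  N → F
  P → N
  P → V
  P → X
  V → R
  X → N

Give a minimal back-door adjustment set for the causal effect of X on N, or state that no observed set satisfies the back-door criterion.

X→N: minimal back-door set {P}.

desc(X)\{X}={F,N}; candidates ⊆ {P,R,V}.
size 0: {}; under {} X still reaches {F,N,P,R,V} ∋ N.
{P}: X⊥N given {P} in G with X→· removed — back-door holds.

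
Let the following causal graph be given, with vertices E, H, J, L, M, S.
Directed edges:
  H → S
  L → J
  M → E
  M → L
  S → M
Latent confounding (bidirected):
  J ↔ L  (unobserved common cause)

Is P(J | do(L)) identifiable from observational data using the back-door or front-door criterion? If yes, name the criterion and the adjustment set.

P(J|do(L)): not identifiable (no BD/FD set).

desc(L)\{L}={J}; candidates ⊆ {E,H,M,S}.
L↔J: latent back-door arc(s) into L.
size 0: {}; under {} L still reaches {E,H,J,M,S} ∋ J.
size 1: {E}, {H}, {M} …(+1); under {E} L still reaches {H,J,M,S} ∋ J.
size 2: {E,H}, {E,M}, {E,S} …(+3); under {E,H} L still reaches {J,M,S} ∋ J.
L↔J cannot be blocked by any observed set — no back-door set.
No mediator lies on a directed L→…→J path.
Neither criterion identifies P(J|do(L)) in this graph.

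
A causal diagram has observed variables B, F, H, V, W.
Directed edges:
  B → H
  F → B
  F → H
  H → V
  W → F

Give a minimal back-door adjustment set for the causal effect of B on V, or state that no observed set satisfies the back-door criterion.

desc(B)\{B}={H,V}; candidates ⊆ {F,W}.
size 0: {}; under {} B still reaches {F,H,V,W} ∋ V.
{F}: B⊥V given {F} in G with B→· removed — back-door holds.

B→V: minimal back-door set {F}.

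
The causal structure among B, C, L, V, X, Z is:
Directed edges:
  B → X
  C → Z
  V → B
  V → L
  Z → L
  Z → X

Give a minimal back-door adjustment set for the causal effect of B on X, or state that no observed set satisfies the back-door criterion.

B→X: minimal back-door set ∅.

desc(B)\{B}={X}; candidates ⊆ {C,L,V,Z}.
∅: B⊥X given ∅ in G with B→· removed — back-door holds.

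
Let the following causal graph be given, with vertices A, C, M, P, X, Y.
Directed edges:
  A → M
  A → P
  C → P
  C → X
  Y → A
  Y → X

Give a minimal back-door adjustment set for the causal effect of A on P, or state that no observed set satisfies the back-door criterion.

desc(A)\{A}={M,P}; candidates ⊆ {C,X,Y}.
∅: A⊥P given ∅ in G with A→· removed — back-door holds.

A→P: minimal back-door set ∅.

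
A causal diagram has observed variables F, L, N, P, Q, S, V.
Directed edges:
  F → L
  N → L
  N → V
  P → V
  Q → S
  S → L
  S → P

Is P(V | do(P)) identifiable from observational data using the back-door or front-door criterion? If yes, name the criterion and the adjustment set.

P(V|do(P)): backdoor, adjust for ∅.

desc(P)\{P}={V}; candidates ⊆ {F,L,N,Q,S}.
∅: P⊥V given ∅ in G with P→· removed — back-door holds.
P(V|do(P)) = P(V|P) — no adjustment needed.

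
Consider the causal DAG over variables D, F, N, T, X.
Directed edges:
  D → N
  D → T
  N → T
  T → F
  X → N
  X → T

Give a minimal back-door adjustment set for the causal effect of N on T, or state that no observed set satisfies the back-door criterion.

desc(N)\{N}={F,T}; candidates ⊆ {D,X}.
size 0: {}; under {} N still reaches {D,F,T,X} ∋ T.
size 1: {D}, {X}; under {D} N still reaches {F,T,X} ∋ T.
{D,X}: N⊥T given {D,X} in G with N→· removed — back-door holds.

N→T: minimal back-door set {D, X}.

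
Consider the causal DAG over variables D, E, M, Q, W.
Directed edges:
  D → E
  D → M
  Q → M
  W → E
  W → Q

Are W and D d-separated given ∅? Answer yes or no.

Bayes-Ball from W | ∅ reaches {E,M,Q}.
D ∉ reach(W|∅) ⇒ W ⊥ D | ∅.

Yes — W ⊥ D | ∅.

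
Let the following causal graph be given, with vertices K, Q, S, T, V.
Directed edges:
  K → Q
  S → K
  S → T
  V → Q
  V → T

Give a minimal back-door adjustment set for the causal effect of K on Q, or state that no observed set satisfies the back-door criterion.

desc(K)\{K}={Q}; candidates ⊆ {S,T,V}.
∅: K⊥Q given ∅ in G with K→· removed — back-door holds.

K→Q: minimal back-door set ∅.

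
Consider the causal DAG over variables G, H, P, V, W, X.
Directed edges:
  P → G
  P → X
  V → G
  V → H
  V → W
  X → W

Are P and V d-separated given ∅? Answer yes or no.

Yes — P ⊥ V | ∅.

Bayes-Ball from P | ∅ reaches {G,W,X}.
V ∉ reach(P|∅) ⇒ P ⊥ V | ∅.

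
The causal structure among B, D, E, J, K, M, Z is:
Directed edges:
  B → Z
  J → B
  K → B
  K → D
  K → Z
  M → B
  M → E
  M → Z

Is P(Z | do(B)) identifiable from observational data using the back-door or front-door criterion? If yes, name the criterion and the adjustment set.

P(Z|do(B)): backdoor, adjust for {K, M}.

desc(B)\{B}={Z}; candidates ⊆ {D,E,J,K,M}.
size 0: {}; under {} B still reaches {D,E,J,K,M,Z} ∋ Z.
size 1: {D}, {E}, {J} …(+2); under {D} B still reaches {E,J,K,M,Z} ∋ Z.
{K,M}: B⊥Z given {K,M} in G with B→· removed — back-door holds.
P(Z|do(B)) = Σ_{K,M} P(Z|B,K,M)·P(K,M).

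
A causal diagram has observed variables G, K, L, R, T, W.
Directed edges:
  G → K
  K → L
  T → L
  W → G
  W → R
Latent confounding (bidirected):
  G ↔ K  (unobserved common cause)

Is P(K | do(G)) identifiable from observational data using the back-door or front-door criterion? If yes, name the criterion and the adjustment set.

P(K|do(G)): not identifiable (no BD/FD set).

desc(G)\{G}={K,L}; candidates ⊆ {R,T,W}.
G↔K: latent back-door arc(s) into G.
size 0: {}; under {} G still reaches {K,L,R,W} ∋ K.
size 1: {R}, {T}, {W}; under {R} G still reaches {K,L,W} ∋ K.
size 2: {R,T}, {R,W}, {T,W}; under {R,T} G still reaches {K,L,W} ∋ K.
G↔K cannot be blocked by any observed set — no back-door set.
No mediator lies on a directed G→…→K path.
Neither criterion identifies P(K|do(G)) in this graph.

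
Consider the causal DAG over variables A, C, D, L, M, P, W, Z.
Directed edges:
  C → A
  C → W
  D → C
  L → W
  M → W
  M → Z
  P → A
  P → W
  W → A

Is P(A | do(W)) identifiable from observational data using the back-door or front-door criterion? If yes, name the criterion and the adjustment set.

desc(W)\{W}={A}; candidates ⊆ {C,D,L,M,P,Z}.
size 0: {}; under {} W still reaches {A,C,D,L,M,P,Z} ∋ A.
size 1: {C}, {D}, {L} …(+3); under {C} W still reaches {A,L,M,P,Z} ∋ A.
{C,P}: W⊥A given {C,P} in G with W→· removed — back-door holds.
P(A|do(W)) = Σ_{C,P} P(A|W,C,P)·P(C,P).

P(A|do(W)): backdoor, adjust for {C, P}.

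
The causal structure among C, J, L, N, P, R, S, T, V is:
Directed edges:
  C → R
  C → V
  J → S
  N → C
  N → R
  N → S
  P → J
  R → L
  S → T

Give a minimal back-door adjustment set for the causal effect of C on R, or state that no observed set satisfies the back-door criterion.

desc(C)\{C}={L,R,V}; candidates ⊆ {J,N,P,S,T}.
size 0: {}; under {} C still reaches {L,N,R,S,T} ∋ R.
{N}: C⊥R given {N} in G with C→· removed — back-door holds.

C→R: minimal back-door set {N}.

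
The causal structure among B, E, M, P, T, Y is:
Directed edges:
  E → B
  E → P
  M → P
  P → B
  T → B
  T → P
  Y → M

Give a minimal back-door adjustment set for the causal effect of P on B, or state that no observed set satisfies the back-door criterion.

P→B: minimal back-door set {E, T}.

desc(P)\{P}={B}; candidates ⊆ {E,M,T,Y}.
size 0: {}; under {} P still reaches {B,E,M,T,Y} ∋ B.
size 1: {E}, {M}, {T} …(+1); under {E} P still reaches {B,M,T,Y} ∋ B.
{E,T}: P⊥B given {E,T} in G with P→· removed — back-door holds.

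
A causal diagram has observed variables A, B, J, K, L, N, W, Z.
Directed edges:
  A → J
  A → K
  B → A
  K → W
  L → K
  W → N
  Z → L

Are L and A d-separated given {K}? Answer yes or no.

No — L and A are d-connected given {K}.

Bayes-Ball from L | {K} reaches {A,B,J,Z}.
A ∈ reach(L|{K}) ⇒ L ⊥̸ A | {K}.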